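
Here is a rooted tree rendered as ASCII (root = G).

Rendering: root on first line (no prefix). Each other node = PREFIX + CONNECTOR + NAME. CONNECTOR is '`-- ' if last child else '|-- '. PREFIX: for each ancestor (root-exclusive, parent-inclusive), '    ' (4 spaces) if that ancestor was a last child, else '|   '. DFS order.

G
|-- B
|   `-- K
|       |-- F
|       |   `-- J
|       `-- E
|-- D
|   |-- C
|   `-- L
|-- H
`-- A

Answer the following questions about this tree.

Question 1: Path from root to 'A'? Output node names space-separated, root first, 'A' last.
Answer: G A

Derivation:
Walk down from root: G -> A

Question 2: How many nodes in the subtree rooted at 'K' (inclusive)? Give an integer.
Answer: 4

Derivation:
Subtree rooted at K contains: E, F, J, K
Count = 4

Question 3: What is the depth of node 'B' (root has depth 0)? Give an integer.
Path from root to B: G -> B
Depth = number of edges = 1

Answer: 1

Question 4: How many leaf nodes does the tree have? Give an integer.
Leaves (nodes with no children): A, C, E, H, J, L

Answer: 6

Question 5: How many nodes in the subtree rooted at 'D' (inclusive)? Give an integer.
Answer: 3

Derivation:
Subtree rooted at D contains: C, D, L
Count = 3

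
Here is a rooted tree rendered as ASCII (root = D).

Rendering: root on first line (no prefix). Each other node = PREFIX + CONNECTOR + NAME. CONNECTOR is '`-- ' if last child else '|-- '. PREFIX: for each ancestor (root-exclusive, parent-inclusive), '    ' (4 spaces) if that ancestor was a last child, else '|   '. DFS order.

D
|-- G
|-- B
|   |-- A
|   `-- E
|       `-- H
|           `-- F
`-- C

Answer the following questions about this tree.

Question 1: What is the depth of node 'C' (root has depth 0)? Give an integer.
Answer: 1

Derivation:
Path from root to C: D -> C
Depth = number of edges = 1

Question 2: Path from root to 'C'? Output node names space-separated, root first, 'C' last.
Walk down from root: D -> C

Answer: D C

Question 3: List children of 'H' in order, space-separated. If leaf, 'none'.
Answer: F

Derivation:
Node H's children (from adjacency): F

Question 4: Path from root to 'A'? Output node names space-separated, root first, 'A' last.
Walk down from root: D -> B -> A

Answer: D B A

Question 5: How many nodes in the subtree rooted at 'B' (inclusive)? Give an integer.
Subtree rooted at B contains: A, B, E, F, H
Count = 5

Answer: 5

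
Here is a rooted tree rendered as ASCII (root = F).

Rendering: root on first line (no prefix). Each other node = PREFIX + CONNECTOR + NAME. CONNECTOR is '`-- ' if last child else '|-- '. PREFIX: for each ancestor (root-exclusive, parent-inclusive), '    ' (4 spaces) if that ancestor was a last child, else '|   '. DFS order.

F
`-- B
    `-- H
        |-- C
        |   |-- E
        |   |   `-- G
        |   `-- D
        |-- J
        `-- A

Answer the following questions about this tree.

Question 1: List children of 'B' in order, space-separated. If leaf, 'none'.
Answer: H

Derivation:
Node B's children (from adjacency): H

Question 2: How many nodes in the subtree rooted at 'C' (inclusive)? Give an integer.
Answer: 4

Derivation:
Subtree rooted at C contains: C, D, E, G
Count = 4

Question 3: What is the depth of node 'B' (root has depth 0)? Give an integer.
Path from root to B: F -> B
Depth = number of edges = 1

Answer: 1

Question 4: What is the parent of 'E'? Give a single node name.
Answer: C

Derivation:
Scan adjacency: E appears as child of C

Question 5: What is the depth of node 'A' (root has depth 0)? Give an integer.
Answer: 3

Derivation:
Path from root to A: F -> B -> H -> A
Depth = number of edges = 3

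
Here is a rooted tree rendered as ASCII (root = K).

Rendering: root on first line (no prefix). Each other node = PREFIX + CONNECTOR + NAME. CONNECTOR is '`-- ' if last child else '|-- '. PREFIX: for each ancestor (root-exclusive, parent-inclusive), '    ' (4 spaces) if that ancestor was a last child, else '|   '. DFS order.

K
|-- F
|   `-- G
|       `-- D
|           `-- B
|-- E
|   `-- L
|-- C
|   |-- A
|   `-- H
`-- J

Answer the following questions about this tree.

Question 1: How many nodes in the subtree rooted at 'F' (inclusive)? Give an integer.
Answer: 4

Derivation:
Subtree rooted at F contains: B, D, F, G
Count = 4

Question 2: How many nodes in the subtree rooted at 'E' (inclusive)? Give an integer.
Subtree rooted at E contains: E, L
Count = 2

Answer: 2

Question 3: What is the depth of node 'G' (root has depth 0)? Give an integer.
Answer: 2

Derivation:
Path from root to G: K -> F -> G
Depth = number of edges = 2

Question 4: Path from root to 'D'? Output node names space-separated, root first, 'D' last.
Walk down from root: K -> F -> G -> D

Answer: K F G D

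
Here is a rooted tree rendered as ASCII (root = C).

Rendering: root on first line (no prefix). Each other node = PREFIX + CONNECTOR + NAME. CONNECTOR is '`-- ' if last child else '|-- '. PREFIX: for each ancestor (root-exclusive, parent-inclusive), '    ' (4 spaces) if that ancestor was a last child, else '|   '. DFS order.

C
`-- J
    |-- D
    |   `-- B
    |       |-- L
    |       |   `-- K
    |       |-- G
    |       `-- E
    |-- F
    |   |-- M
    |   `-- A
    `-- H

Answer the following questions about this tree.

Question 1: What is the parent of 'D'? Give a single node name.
Answer: J

Derivation:
Scan adjacency: D appears as child of J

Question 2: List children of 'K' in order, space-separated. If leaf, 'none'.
Node K's children (from adjacency): (leaf)

Answer: none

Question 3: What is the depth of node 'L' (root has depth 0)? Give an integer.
Answer: 4

Derivation:
Path from root to L: C -> J -> D -> B -> L
Depth = number of edges = 4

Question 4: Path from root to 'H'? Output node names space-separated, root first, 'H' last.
Walk down from root: C -> J -> H

Answer: C J H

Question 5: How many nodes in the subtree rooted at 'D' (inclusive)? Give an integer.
Subtree rooted at D contains: B, D, E, G, K, L
Count = 6

Answer: 6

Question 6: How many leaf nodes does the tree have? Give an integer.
Leaves (nodes with no children): A, E, G, H, K, M

Answer: 6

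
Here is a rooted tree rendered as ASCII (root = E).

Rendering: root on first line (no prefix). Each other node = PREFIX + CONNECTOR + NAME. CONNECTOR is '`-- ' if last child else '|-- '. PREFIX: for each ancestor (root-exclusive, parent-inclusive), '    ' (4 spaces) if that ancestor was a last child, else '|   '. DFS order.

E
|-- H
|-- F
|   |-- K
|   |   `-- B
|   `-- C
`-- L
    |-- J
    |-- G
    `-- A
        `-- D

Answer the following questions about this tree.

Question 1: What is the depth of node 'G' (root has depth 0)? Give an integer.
Answer: 2

Derivation:
Path from root to G: E -> L -> G
Depth = number of edges = 2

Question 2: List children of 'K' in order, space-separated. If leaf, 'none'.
Answer: B

Derivation:
Node K's children (from adjacency): B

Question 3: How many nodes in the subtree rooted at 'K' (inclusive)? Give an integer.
Answer: 2

Derivation:
Subtree rooted at K contains: B, K
Count = 2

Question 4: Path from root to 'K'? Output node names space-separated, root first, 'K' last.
Walk down from root: E -> F -> K

Answer: E F K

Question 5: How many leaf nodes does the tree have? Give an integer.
Leaves (nodes with no children): B, C, D, G, H, J

Answer: 6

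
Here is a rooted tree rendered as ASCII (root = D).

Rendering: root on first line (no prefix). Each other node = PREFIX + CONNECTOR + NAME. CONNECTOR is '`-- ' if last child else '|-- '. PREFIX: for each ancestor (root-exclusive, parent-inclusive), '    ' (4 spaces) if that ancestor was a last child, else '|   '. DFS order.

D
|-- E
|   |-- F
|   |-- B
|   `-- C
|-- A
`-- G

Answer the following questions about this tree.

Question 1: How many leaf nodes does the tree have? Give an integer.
Leaves (nodes with no children): A, B, C, F, G

Answer: 5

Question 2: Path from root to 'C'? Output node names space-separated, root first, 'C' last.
Answer: D E C

Derivation:
Walk down from root: D -> E -> C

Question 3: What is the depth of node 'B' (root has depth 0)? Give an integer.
Path from root to B: D -> E -> B
Depth = number of edges = 2

Answer: 2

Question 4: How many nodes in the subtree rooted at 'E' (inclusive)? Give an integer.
Answer: 4

Derivation:
Subtree rooted at E contains: B, C, E, F
Count = 4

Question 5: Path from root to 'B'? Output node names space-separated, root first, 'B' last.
Answer: D E B

Derivation:
Walk down from root: D -> E -> B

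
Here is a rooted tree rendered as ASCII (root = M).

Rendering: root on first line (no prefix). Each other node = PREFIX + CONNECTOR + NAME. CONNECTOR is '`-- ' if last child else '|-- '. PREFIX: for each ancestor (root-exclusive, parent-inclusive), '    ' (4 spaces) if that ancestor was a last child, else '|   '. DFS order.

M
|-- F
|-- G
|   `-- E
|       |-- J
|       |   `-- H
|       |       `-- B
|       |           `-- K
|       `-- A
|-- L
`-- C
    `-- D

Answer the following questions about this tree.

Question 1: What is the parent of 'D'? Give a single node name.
Scan adjacency: D appears as child of C

Answer: C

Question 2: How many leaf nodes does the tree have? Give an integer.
Leaves (nodes with no children): A, D, F, K, L

Answer: 5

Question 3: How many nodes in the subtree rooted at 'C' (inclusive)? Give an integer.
Answer: 2

Derivation:
Subtree rooted at C contains: C, D
Count = 2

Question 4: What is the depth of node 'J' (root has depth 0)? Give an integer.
Answer: 3

Derivation:
Path from root to J: M -> G -> E -> J
Depth = number of edges = 3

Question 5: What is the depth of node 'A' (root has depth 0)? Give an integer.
Answer: 3

Derivation:
Path from root to A: M -> G -> E -> A
Depth = number of edges = 3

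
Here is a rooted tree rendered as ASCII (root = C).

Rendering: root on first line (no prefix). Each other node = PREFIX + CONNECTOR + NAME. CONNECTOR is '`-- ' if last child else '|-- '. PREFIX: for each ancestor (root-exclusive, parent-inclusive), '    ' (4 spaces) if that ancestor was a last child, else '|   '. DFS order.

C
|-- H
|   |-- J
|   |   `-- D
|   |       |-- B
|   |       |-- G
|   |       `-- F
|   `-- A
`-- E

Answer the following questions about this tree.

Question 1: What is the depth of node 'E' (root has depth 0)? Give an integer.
Path from root to E: C -> E
Depth = number of edges = 1

Answer: 1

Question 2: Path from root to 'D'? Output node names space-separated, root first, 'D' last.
Walk down from root: C -> H -> J -> D

Answer: C H J D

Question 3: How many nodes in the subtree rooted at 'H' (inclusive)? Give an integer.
Subtree rooted at H contains: A, B, D, F, G, H, J
Count = 7

Answer: 7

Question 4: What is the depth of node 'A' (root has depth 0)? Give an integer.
Path from root to A: C -> H -> A
Depth = number of edges = 2

Answer: 2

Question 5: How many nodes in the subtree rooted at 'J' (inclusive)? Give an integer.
Answer: 5

Derivation:
Subtree rooted at J contains: B, D, F, G, J
Count = 5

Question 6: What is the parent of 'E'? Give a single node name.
Scan adjacency: E appears as child of C

Answer: C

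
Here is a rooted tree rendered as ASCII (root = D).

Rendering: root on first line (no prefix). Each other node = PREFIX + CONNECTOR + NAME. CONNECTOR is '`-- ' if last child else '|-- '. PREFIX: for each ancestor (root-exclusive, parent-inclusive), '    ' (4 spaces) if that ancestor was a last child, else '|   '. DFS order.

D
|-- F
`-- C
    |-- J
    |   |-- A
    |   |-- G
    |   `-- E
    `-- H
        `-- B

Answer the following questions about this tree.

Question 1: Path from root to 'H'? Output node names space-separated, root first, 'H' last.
Answer: D C H

Derivation:
Walk down from root: D -> C -> H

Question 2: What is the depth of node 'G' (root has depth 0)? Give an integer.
Answer: 3

Derivation:
Path from root to G: D -> C -> J -> G
Depth = number of edges = 3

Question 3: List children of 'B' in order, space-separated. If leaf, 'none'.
Answer: none

Derivation:
Node B's children (from adjacency): (leaf)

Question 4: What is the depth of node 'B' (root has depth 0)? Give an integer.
Answer: 3

Derivation:
Path from root to B: D -> C -> H -> B
Depth = number of edges = 3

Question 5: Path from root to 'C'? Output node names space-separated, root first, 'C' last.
Walk down from root: D -> C

Answer: D C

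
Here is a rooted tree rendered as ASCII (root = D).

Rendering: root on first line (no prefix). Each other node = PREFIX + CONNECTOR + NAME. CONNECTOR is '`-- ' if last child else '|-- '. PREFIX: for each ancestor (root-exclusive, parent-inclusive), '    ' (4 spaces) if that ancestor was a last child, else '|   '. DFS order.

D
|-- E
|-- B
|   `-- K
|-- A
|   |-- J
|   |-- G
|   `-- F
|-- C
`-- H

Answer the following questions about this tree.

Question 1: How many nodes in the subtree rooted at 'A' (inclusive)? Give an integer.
Subtree rooted at A contains: A, F, G, J
Count = 4

Answer: 4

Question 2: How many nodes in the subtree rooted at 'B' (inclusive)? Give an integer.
Answer: 2

Derivation:
Subtree rooted at B contains: B, K
Count = 2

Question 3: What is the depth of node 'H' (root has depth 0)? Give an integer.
Answer: 1

Derivation:
Path from root to H: D -> H
Depth = number of edges = 1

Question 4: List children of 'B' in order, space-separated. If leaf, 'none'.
Node B's children (from adjacency): K

Answer: K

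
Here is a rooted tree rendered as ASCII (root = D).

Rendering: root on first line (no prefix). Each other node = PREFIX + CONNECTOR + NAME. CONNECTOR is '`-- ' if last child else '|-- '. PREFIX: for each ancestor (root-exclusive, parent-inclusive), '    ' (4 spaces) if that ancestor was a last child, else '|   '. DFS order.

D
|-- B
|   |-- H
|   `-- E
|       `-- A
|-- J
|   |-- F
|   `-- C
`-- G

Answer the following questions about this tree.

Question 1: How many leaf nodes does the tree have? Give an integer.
Leaves (nodes with no children): A, C, F, G, H

Answer: 5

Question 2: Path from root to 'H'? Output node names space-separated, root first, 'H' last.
Walk down from root: D -> B -> H

Answer: D B H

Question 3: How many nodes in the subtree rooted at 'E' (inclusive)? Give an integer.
Answer: 2

Derivation:
Subtree rooted at E contains: A, E
Count = 2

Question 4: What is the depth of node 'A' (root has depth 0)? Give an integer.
Answer: 3

Derivation:
Path from root to A: D -> B -> E -> A
Depth = number of edges = 3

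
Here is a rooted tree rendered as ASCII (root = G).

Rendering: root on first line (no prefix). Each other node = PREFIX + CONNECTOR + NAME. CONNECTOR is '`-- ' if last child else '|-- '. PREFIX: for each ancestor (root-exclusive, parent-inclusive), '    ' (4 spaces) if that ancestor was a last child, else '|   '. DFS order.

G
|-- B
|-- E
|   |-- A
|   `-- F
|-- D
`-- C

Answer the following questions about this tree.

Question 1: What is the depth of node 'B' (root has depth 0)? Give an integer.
Path from root to B: G -> B
Depth = number of edges = 1

Answer: 1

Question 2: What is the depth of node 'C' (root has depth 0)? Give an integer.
Path from root to C: G -> C
Depth = number of edges = 1

Answer: 1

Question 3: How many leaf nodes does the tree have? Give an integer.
Leaves (nodes with no children): A, B, C, D, F

Answer: 5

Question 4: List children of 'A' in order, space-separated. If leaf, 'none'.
Answer: none

Derivation:
Node A's children (from adjacency): (leaf)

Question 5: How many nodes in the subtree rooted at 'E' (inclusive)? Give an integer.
Subtree rooted at E contains: A, E, F
Count = 3

Answer: 3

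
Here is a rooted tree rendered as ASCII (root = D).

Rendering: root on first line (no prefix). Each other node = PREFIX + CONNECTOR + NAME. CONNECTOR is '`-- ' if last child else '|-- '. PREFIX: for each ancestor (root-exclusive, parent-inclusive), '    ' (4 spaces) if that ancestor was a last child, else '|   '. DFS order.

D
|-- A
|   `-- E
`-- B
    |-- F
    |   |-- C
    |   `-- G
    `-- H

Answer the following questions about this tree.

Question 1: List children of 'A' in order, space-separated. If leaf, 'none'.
Node A's children (from adjacency): E

Answer: E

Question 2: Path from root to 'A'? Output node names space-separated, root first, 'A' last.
Answer: D A

Derivation:
Walk down from root: D -> A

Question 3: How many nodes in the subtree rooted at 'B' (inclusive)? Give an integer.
Answer: 5

Derivation:
Subtree rooted at B contains: B, C, F, G, H
Count = 5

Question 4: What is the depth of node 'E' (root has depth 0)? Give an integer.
Answer: 2

Derivation:
Path from root to E: D -> A -> E
Depth = number of edges = 2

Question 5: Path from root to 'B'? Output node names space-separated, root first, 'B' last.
Answer: D B

Derivation:
Walk down from root: D -> B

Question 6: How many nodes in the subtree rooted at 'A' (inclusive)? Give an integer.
Subtree rooted at A contains: A, E
Count = 2

Answer: 2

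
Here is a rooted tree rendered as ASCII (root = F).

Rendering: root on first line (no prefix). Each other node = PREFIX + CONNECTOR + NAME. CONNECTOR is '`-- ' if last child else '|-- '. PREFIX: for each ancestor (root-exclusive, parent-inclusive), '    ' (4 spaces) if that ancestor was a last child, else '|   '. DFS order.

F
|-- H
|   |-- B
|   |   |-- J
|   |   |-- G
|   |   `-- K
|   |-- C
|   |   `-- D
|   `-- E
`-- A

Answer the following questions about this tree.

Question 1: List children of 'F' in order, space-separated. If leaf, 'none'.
Answer: H A

Derivation:
Node F's children (from adjacency): H, A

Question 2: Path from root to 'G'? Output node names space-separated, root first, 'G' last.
Walk down from root: F -> H -> B -> G

Answer: F H B G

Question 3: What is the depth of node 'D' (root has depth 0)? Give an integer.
Path from root to D: F -> H -> C -> D
Depth = number of edges = 3

Answer: 3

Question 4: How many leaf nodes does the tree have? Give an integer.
Leaves (nodes with no children): A, D, E, G, J, K

Answer: 6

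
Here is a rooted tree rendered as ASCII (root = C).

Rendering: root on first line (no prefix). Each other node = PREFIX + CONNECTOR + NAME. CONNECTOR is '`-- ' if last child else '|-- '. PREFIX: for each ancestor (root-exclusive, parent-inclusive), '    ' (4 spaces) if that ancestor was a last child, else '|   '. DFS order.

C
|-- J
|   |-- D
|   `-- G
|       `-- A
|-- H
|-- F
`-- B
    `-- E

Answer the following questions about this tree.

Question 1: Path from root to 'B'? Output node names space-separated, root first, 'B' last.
Answer: C B

Derivation:
Walk down from root: C -> B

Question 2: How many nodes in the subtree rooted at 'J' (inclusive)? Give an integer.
Subtree rooted at J contains: A, D, G, J
Count = 4

Answer: 4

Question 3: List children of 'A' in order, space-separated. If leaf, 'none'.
Answer: none

Derivation:
Node A's children (from adjacency): (leaf)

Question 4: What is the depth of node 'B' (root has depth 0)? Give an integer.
Answer: 1

Derivation:
Path from root to B: C -> B
Depth = number of edges = 1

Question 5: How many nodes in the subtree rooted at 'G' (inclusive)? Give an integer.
Answer: 2

Derivation:
Subtree rooted at G contains: A, G
Count = 2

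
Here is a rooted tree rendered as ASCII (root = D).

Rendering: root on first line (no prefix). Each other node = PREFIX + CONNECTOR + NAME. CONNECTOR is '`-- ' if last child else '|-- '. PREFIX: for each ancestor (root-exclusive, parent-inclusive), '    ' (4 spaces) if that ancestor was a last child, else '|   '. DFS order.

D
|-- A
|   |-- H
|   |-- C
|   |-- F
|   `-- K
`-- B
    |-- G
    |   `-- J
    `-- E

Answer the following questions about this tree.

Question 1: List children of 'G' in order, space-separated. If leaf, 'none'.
Answer: J

Derivation:
Node G's children (from adjacency): J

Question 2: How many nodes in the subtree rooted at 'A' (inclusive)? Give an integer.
Answer: 5

Derivation:
Subtree rooted at A contains: A, C, F, H, K
Count = 5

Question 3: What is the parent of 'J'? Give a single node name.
Scan adjacency: J appears as child of G

Answer: G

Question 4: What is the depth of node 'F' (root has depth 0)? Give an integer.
Answer: 2

Derivation:
Path from root to F: D -> A -> F
Depth = number of edges = 2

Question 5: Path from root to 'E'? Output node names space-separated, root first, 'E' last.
Walk down from root: D -> B -> E

Answer: D B E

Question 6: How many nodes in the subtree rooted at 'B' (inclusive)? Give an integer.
Subtree rooted at B contains: B, E, G, J
Count = 4

Answer: 4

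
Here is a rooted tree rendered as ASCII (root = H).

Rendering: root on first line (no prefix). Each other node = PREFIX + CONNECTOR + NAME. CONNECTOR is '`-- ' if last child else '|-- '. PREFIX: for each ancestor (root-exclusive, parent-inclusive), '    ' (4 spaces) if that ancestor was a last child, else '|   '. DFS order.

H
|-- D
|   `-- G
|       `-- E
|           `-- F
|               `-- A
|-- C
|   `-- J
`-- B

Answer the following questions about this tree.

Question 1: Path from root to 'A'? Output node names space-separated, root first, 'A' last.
Answer: H D G E F A

Derivation:
Walk down from root: H -> D -> G -> E -> F -> A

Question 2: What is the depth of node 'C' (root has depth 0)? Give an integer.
Answer: 1

Derivation:
Path from root to C: H -> C
Depth = number of edges = 1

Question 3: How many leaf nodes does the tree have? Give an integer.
Leaves (nodes with no children): A, B, J

Answer: 3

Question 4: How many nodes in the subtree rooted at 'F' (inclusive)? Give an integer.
Answer: 2

Derivation:
Subtree rooted at F contains: A, F
Count = 2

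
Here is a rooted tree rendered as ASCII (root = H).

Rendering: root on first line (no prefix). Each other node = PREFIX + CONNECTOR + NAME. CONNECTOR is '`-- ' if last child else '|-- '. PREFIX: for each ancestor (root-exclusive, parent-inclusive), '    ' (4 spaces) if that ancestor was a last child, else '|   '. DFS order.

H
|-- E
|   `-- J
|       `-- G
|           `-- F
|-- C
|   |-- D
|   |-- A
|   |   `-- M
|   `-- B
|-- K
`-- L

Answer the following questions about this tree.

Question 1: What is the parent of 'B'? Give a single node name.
Scan adjacency: B appears as child of C

Answer: C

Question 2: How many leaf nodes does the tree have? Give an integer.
Answer: 6

Derivation:
Leaves (nodes with no children): B, D, F, K, L, M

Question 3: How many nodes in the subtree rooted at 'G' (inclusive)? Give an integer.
Answer: 2

Derivation:
Subtree rooted at G contains: F, G
Count = 2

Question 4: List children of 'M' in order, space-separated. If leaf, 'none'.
Answer: none

Derivation:
Node M's children (from adjacency): (leaf)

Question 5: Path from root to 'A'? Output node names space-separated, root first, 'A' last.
Walk down from root: H -> C -> A

Answer: H C A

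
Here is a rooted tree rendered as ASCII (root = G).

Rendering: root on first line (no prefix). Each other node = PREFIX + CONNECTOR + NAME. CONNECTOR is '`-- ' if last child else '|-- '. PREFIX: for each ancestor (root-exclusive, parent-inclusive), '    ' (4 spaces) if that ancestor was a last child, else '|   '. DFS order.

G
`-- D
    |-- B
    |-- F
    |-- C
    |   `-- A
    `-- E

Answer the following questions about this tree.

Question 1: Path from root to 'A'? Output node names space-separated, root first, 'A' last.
Walk down from root: G -> D -> C -> A

Answer: G D C A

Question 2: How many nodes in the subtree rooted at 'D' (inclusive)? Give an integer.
Subtree rooted at D contains: A, B, C, D, E, F
Count = 6

Answer: 6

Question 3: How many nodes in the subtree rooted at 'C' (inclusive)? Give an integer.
Subtree rooted at C contains: A, C
Count = 2

Answer: 2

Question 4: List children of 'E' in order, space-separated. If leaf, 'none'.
Answer: none

Derivation:
Node E's children (from adjacency): (leaf)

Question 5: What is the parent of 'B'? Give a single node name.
Scan adjacency: B appears as child of D

Answer: D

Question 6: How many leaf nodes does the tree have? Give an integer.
Leaves (nodes with no children): A, B, E, F

Answer: 4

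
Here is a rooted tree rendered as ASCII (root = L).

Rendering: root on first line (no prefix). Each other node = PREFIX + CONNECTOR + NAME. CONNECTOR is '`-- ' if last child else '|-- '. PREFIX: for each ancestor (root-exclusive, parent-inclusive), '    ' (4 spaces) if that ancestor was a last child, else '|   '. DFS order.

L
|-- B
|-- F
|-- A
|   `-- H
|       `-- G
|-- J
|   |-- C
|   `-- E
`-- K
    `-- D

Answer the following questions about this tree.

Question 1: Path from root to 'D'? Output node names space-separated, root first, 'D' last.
Answer: L K D

Derivation:
Walk down from root: L -> K -> D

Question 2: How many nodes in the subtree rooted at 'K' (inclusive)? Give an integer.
Subtree rooted at K contains: D, K
Count = 2

Answer: 2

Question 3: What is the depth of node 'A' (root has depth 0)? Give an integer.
Answer: 1

Derivation:
Path from root to A: L -> A
Depth = number of edges = 1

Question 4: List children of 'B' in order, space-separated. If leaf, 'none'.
Answer: none

Derivation:
Node B's children (from adjacency): (leaf)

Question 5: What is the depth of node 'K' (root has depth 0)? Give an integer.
Answer: 1

Derivation:
Path from root to K: L -> K
Depth = number of edges = 1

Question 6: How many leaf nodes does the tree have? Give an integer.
Answer: 6

Derivation:
Leaves (nodes with no children): B, C, D, E, F, G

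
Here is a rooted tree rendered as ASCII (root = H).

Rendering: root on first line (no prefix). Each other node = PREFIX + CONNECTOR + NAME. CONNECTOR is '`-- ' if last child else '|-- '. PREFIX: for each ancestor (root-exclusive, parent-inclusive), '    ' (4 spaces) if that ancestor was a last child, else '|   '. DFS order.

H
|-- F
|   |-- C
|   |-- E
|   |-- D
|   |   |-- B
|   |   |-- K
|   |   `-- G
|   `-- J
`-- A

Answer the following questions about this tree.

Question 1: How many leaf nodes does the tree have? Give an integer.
Answer: 7

Derivation:
Leaves (nodes with no children): A, B, C, E, G, J, K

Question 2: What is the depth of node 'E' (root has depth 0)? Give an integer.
Answer: 2

Derivation:
Path from root to E: H -> F -> E
Depth = number of edges = 2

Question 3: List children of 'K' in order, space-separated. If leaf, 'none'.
Answer: none

Derivation:
Node K's children (from adjacency): (leaf)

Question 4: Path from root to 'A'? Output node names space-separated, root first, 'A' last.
Walk down from root: H -> A

Answer: H A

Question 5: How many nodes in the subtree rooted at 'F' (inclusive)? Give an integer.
Answer: 8

Derivation:
Subtree rooted at F contains: B, C, D, E, F, G, J, K
Count = 8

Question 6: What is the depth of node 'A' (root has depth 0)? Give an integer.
Answer: 1

Derivation:
Path from root to A: H -> A
Depth = number of edges = 1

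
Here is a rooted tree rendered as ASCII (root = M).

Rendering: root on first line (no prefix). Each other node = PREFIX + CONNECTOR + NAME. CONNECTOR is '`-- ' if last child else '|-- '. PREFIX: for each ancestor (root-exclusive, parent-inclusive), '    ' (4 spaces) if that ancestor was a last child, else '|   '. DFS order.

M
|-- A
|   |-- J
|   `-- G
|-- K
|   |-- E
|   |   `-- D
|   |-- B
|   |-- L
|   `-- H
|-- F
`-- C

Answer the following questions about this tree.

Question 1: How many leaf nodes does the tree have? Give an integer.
Leaves (nodes with no children): B, C, D, F, G, H, J, L

Answer: 8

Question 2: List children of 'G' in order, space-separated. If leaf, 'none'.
Node G's children (from adjacency): (leaf)

Answer: none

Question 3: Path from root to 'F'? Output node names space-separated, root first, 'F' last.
Walk down from root: M -> F

Answer: M F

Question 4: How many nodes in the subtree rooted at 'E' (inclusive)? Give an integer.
Answer: 2

Derivation:
Subtree rooted at E contains: D, E
Count = 2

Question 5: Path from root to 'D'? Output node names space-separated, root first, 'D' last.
Walk down from root: M -> K -> E -> D

Answer: M K E D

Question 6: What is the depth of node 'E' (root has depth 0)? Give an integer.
Answer: 2

Derivation:
Path from root to E: M -> K -> E
Depth = number of edges = 2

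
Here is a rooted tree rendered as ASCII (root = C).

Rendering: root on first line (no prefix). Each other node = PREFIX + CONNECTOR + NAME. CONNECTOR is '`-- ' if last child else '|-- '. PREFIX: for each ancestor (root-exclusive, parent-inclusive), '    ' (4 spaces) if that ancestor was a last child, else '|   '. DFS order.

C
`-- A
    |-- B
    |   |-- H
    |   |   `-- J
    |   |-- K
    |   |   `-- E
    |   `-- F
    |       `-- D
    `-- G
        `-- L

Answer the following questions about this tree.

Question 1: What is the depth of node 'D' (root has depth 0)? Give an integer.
Path from root to D: C -> A -> B -> F -> D
Depth = number of edges = 4

Answer: 4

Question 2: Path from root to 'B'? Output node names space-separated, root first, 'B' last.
Answer: C A B

Derivation:
Walk down from root: C -> A -> B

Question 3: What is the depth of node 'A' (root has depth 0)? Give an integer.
Path from root to A: C -> A
Depth = number of edges = 1

Answer: 1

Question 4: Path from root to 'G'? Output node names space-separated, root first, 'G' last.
Walk down from root: C -> A -> G

Answer: C A G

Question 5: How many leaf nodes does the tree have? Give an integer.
Leaves (nodes with no children): D, E, J, L

Answer: 4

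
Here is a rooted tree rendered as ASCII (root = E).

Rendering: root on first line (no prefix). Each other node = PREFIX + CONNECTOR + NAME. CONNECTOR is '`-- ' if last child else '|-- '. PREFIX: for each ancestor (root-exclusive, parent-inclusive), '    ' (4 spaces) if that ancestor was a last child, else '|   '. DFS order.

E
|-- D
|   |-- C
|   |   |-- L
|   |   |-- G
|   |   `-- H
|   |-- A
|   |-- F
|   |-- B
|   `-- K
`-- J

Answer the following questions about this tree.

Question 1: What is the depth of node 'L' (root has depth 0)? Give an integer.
Answer: 3

Derivation:
Path from root to L: E -> D -> C -> L
Depth = number of edges = 3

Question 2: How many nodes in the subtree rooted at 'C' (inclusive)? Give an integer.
Subtree rooted at C contains: C, G, H, L
Count = 4

Answer: 4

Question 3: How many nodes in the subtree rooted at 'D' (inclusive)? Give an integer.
Subtree rooted at D contains: A, B, C, D, F, G, H, K, L
Count = 9

Answer: 9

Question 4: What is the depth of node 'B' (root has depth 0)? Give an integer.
Path from root to B: E -> D -> B
Depth = number of edges = 2

Answer: 2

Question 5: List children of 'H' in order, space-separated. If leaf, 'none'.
Node H's children (from adjacency): (leaf)

Answer: none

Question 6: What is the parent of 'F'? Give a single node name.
Scan adjacency: F appears as child of D

Answer: D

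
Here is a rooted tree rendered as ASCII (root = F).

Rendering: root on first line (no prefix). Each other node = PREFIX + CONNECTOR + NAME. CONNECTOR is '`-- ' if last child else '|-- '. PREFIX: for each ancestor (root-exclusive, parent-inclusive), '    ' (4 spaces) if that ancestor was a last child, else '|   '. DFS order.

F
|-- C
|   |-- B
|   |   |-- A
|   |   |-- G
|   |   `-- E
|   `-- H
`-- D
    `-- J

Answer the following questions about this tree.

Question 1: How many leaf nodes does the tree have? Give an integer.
Answer: 5

Derivation:
Leaves (nodes with no children): A, E, G, H, J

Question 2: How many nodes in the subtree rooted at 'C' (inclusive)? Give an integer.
Answer: 6

Derivation:
Subtree rooted at C contains: A, B, C, E, G, H
Count = 6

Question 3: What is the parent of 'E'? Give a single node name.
Answer: B

Derivation:
Scan adjacency: E appears as child of B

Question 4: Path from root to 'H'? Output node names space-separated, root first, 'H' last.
Walk down from root: F -> C -> H

Answer: F C H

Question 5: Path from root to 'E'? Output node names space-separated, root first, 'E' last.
Walk down from root: F -> C -> B -> E

Answer: F C B E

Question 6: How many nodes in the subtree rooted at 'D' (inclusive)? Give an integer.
Answer: 2

Derivation:
Subtree rooted at D contains: D, J
Count = 2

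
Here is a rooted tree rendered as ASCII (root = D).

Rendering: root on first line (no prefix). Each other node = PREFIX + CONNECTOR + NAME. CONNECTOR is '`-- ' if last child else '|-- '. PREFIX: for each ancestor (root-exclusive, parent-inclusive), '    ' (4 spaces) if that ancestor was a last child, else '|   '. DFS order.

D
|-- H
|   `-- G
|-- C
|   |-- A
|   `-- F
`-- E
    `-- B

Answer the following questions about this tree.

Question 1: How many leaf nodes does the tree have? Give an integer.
Answer: 4

Derivation:
Leaves (nodes with no children): A, B, F, G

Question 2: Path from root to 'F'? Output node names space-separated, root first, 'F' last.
Walk down from root: D -> C -> F

Answer: D C F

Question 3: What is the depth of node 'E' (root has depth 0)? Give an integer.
Path from root to E: D -> E
Depth = number of edges = 1

Answer: 1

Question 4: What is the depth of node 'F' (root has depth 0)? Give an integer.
Path from root to F: D -> C -> F
Depth = number of edges = 2

Answer: 2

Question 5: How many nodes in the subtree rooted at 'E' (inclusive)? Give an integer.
Answer: 2

Derivation:
Subtree rooted at E contains: B, E
Count = 2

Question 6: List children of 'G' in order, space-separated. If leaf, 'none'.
Node G's children (from adjacency): (leaf)

Answer: none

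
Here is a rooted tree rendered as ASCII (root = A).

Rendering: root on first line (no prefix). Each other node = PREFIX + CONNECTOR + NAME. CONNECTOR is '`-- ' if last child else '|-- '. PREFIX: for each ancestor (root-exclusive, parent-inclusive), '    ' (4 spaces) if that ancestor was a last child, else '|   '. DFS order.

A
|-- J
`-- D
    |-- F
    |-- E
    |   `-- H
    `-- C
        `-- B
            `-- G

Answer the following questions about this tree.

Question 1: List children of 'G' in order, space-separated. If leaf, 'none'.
Node G's children (from adjacency): (leaf)

Answer: none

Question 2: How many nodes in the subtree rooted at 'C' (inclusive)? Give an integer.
Subtree rooted at C contains: B, C, G
Count = 3

Answer: 3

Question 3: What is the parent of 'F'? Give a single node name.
Answer: D

Derivation:
Scan adjacency: F appears as child of D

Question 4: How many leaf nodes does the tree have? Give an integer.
Leaves (nodes with no children): F, G, H, J

Answer: 4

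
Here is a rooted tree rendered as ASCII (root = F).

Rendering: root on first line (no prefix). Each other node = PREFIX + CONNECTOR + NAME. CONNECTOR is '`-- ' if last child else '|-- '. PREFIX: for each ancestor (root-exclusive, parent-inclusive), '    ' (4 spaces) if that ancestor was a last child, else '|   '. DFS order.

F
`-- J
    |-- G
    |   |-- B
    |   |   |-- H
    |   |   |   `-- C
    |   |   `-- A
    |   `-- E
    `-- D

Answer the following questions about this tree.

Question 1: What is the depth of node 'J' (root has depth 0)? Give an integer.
Answer: 1

Derivation:
Path from root to J: F -> J
Depth = number of edges = 1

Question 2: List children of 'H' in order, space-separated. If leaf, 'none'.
Node H's children (from adjacency): C

Answer: C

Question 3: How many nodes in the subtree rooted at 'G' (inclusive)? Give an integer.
Answer: 6

Derivation:
Subtree rooted at G contains: A, B, C, E, G, H
Count = 6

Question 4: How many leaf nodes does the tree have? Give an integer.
Leaves (nodes with no children): A, C, D, E

Answer: 4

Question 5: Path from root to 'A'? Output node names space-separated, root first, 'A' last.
Walk down from root: F -> J -> G -> B -> A

Answer: F J G B A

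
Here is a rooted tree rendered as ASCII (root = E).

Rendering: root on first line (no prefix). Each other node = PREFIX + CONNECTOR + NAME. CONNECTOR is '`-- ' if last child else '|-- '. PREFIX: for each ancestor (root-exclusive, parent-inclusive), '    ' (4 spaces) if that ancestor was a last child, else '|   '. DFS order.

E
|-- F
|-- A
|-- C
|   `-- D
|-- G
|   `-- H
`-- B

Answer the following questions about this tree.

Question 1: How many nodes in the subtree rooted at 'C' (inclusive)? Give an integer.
Answer: 2

Derivation:
Subtree rooted at C contains: C, D
Count = 2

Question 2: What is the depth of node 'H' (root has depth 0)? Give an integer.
Answer: 2

Derivation:
Path from root to H: E -> G -> H
Depth = number of edges = 2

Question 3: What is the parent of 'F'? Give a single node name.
Scan adjacency: F appears as child of E

Answer: E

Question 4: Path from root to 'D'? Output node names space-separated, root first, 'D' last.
Walk down from root: E -> C -> D

Answer: E C D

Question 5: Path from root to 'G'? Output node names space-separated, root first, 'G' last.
Answer: E G

Derivation:
Walk down from root: E -> G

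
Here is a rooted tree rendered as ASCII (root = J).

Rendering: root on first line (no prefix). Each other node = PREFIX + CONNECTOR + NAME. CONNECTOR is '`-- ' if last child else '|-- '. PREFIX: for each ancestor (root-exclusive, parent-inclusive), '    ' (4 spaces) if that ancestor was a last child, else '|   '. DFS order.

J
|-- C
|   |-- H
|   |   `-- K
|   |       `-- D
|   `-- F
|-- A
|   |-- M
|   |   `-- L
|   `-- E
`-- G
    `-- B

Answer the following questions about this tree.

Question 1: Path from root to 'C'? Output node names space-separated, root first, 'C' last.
Answer: J C

Derivation:
Walk down from root: J -> C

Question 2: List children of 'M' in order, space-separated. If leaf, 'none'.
Answer: L

Derivation:
Node M's children (from adjacency): L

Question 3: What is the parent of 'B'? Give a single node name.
Scan adjacency: B appears as child of G

Answer: G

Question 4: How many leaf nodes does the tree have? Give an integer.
Leaves (nodes with no children): B, D, E, F, L

Answer: 5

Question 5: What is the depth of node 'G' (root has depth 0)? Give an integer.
Answer: 1

Derivation:
Path from root to G: J -> G
Depth = number of edges = 1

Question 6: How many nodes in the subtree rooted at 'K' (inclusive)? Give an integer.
Answer: 2

Derivation:
Subtree rooted at K contains: D, K
Count = 2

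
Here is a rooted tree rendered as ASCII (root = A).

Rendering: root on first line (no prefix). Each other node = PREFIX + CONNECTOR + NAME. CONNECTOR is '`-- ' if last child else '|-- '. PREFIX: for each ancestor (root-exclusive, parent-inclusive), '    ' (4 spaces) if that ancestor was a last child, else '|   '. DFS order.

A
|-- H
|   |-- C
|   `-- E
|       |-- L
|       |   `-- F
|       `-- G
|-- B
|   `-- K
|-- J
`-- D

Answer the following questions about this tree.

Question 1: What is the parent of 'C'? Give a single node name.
Answer: H

Derivation:
Scan adjacency: C appears as child of H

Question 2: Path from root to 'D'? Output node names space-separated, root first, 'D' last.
Walk down from root: A -> D

Answer: A D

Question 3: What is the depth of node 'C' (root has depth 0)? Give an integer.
Answer: 2

Derivation:
Path from root to C: A -> H -> C
Depth = number of edges = 2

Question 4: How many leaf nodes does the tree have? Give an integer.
Answer: 6

Derivation:
Leaves (nodes with no children): C, D, F, G, J, K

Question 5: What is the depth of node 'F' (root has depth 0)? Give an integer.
Path from root to F: A -> H -> E -> L -> F
Depth = number of edges = 4

Answer: 4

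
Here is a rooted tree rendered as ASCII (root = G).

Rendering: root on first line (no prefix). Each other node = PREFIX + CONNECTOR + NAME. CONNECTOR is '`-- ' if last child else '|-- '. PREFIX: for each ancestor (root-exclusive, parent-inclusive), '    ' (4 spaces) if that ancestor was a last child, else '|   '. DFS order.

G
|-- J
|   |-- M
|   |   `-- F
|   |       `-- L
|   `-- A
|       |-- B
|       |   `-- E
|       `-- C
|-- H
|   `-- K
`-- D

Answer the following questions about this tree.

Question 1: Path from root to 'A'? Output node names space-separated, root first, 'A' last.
Walk down from root: G -> J -> A

Answer: G J A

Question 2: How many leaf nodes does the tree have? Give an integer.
Leaves (nodes with no children): C, D, E, K, L

Answer: 5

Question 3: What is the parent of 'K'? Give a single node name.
Scan adjacency: K appears as child of H

Answer: H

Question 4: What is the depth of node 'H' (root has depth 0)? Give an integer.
Answer: 1

Derivation:
Path from root to H: G -> H
Depth = number of edges = 1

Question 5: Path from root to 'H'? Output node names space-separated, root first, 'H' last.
Answer: G H

Derivation:
Walk down from root: G -> H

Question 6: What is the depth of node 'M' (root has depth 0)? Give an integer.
Path from root to M: G -> J -> M
Depth = number of edges = 2

Answer: 2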